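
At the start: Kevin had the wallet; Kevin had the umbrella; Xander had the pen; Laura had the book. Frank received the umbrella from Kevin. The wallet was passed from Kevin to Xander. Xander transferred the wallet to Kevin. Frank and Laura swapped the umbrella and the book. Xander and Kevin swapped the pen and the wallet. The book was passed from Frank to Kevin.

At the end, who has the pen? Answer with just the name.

Answer: Kevin

Derivation:
Tracking all object holders:
Start: wallet:Kevin, umbrella:Kevin, pen:Xander, book:Laura
Event 1 (give umbrella: Kevin -> Frank). State: wallet:Kevin, umbrella:Frank, pen:Xander, book:Laura
Event 2 (give wallet: Kevin -> Xander). State: wallet:Xander, umbrella:Frank, pen:Xander, book:Laura
Event 3 (give wallet: Xander -> Kevin). State: wallet:Kevin, umbrella:Frank, pen:Xander, book:Laura
Event 4 (swap umbrella<->book: now umbrella:Laura, book:Frank). State: wallet:Kevin, umbrella:Laura, pen:Xander, book:Frank
Event 5 (swap pen<->wallet: now pen:Kevin, wallet:Xander). State: wallet:Xander, umbrella:Laura, pen:Kevin, book:Frank
Event 6 (give book: Frank -> Kevin). State: wallet:Xander, umbrella:Laura, pen:Kevin, book:Kevin

Final state: wallet:Xander, umbrella:Laura, pen:Kevin, book:Kevin
The pen is held by Kevin.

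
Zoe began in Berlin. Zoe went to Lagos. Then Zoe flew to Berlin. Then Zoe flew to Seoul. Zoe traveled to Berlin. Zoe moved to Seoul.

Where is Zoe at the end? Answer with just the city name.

Tracking Zoe's location:
Start: Zoe is in Berlin.
After move 1: Berlin -> Lagos. Zoe is in Lagos.
After move 2: Lagos -> Berlin. Zoe is in Berlin.
After move 3: Berlin -> Seoul. Zoe is in Seoul.
After move 4: Seoul -> Berlin. Zoe is in Berlin.
After move 5: Berlin -> Seoul. Zoe is in Seoul.

Answer: Seoul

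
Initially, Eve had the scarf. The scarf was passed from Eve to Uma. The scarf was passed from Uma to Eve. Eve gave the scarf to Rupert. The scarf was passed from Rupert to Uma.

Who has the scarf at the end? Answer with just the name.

Answer: Uma

Derivation:
Tracking the scarf through each event:
Start: Eve has the scarf.
After event 1: Uma has the scarf.
After event 2: Eve has the scarf.
After event 3: Rupert has the scarf.
After event 4: Uma has the scarf.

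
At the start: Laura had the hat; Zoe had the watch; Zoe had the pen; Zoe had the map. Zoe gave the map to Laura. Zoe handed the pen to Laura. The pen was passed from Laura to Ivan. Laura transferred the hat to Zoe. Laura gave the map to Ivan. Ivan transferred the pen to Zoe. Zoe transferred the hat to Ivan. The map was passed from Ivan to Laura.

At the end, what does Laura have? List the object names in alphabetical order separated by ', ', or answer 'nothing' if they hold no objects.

Tracking all object holders:
Start: hat:Laura, watch:Zoe, pen:Zoe, map:Zoe
Event 1 (give map: Zoe -> Laura). State: hat:Laura, watch:Zoe, pen:Zoe, map:Laura
Event 2 (give pen: Zoe -> Laura). State: hat:Laura, watch:Zoe, pen:Laura, map:Laura
Event 3 (give pen: Laura -> Ivan). State: hat:Laura, watch:Zoe, pen:Ivan, map:Laura
Event 4 (give hat: Laura -> Zoe). State: hat:Zoe, watch:Zoe, pen:Ivan, map:Laura
Event 5 (give map: Laura -> Ivan). State: hat:Zoe, watch:Zoe, pen:Ivan, map:Ivan
Event 6 (give pen: Ivan -> Zoe). State: hat:Zoe, watch:Zoe, pen:Zoe, map:Ivan
Event 7 (give hat: Zoe -> Ivan). State: hat:Ivan, watch:Zoe, pen:Zoe, map:Ivan
Event 8 (give map: Ivan -> Laura). State: hat:Ivan, watch:Zoe, pen:Zoe, map:Laura

Final state: hat:Ivan, watch:Zoe, pen:Zoe, map:Laura
Laura holds: map.

Answer: map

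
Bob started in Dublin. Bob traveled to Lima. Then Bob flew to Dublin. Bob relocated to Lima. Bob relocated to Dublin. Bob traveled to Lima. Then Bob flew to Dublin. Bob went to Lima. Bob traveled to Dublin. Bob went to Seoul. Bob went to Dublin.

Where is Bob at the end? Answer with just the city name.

Answer: Dublin

Derivation:
Tracking Bob's location:
Start: Bob is in Dublin.
After move 1: Dublin -> Lima. Bob is in Lima.
After move 2: Lima -> Dublin. Bob is in Dublin.
After move 3: Dublin -> Lima. Bob is in Lima.
After move 4: Lima -> Dublin. Bob is in Dublin.
After move 5: Dublin -> Lima. Bob is in Lima.
After move 6: Lima -> Dublin. Bob is in Dublin.
After move 7: Dublin -> Lima. Bob is in Lima.
After move 8: Lima -> Dublin. Bob is in Dublin.
After move 9: Dublin -> Seoul. Bob is in Seoul.
After move 10: Seoul -> Dublin. Bob is in Dublin.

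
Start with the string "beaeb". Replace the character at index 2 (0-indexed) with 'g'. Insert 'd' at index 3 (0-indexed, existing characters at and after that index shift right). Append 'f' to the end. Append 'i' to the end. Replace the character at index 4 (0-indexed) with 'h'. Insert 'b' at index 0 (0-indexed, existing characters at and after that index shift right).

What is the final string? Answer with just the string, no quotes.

Answer: bbegdhbfi

Derivation:
Applying each edit step by step:
Start: "beaeb"
Op 1 (replace idx 2: 'a' -> 'g'): "beaeb" -> "begeb"
Op 2 (insert 'd' at idx 3): "begeb" -> "begdeb"
Op 3 (append 'f'): "begdeb" -> "begdebf"
Op 4 (append 'i'): "begdebf" -> "begdebfi"
Op 5 (replace idx 4: 'e' -> 'h'): "begdebfi" -> "begdhbfi"
Op 6 (insert 'b' at idx 0): "begdhbfi" -> "bbegdhbfi"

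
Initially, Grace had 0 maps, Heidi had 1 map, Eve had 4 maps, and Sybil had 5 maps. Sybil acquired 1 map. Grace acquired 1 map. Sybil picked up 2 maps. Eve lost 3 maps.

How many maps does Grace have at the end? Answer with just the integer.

Answer: 1

Derivation:
Tracking counts step by step:
Start: Grace=0, Heidi=1, Eve=4, Sybil=5
Event 1 (Sybil +1): Sybil: 5 -> 6. State: Grace=0, Heidi=1, Eve=4, Sybil=6
Event 2 (Grace +1): Grace: 0 -> 1. State: Grace=1, Heidi=1, Eve=4, Sybil=6
Event 3 (Sybil +2): Sybil: 6 -> 8. State: Grace=1, Heidi=1, Eve=4, Sybil=8
Event 4 (Eve -3): Eve: 4 -> 1. State: Grace=1, Heidi=1, Eve=1, Sybil=8

Grace's final count: 1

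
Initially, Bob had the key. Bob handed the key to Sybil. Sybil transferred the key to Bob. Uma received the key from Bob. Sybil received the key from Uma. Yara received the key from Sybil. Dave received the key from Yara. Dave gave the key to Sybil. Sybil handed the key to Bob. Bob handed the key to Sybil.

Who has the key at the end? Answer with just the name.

Tracking the key through each event:
Start: Bob has the key.
After event 1: Sybil has the key.
After event 2: Bob has the key.
After event 3: Uma has the key.
After event 4: Sybil has the key.
After event 5: Yara has the key.
After event 6: Dave has the key.
After event 7: Sybil has the key.
After event 8: Bob has the key.
After event 9: Sybil has the key.

Answer: Sybil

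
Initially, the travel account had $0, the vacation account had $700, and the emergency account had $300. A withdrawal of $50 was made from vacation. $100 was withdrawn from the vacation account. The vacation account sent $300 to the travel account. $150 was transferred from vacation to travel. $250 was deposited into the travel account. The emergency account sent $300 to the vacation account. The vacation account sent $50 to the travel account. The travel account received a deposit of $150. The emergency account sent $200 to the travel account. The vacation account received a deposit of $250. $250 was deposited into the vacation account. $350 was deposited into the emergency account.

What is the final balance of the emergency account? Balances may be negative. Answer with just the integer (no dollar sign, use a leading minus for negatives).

Tracking account balances step by step:
Start: travel=0, vacation=700, emergency=300
Event 1 (withdraw 50 from vacation): vacation: 700 - 50 = 650. Balances: travel=0, vacation=650, emergency=300
Event 2 (withdraw 100 from vacation): vacation: 650 - 100 = 550. Balances: travel=0, vacation=550, emergency=300
Event 3 (transfer 300 vacation -> travel): vacation: 550 - 300 = 250, travel: 0 + 300 = 300. Balances: travel=300, vacation=250, emergency=300
Event 4 (transfer 150 vacation -> travel): vacation: 250 - 150 = 100, travel: 300 + 150 = 450. Balances: travel=450, vacation=100, emergency=300
Event 5 (deposit 250 to travel): travel: 450 + 250 = 700. Balances: travel=700, vacation=100, emergency=300
Event 6 (transfer 300 emergency -> vacation): emergency: 300 - 300 = 0, vacation: 100 + 300 = 400. Balances: travel=700, vacation=400, emergency=0
Event 7 (transfer 50 vacation -> travel): vacation: 400 - 50 = 350, travel: 700 + 50 = 750. Balances: travel=750, vacation=350, emergency=0
Event 8 (deposit 150 to travel): travel: 750 + 150 = 900. Balances: travel=900, vacation=350, emergency=0
Event 9 (transfer 200 emergency -> travel): emergency: 0 - 200 = -200, travel: 900 + 200 = 1100. Balances: travel=1100, vacation=350, emergency=-200
Event 10 (deposit 250 to vacation): vacation: 350 + 250 = 600. Balances: travel=1100, vacation=600, emergency=-200
Event 11 (deposit 250 to vacation): vacation: 600 + 250 = 850. Balances: travel=1100, vacation=850, emergency=-200
Event 12 (deposit 350 to emergency): emergency: -200 + 350 = 150. Balances: travel=1100, vacation=850, emergency=150

Final balance of emergency: 150

Answer: 150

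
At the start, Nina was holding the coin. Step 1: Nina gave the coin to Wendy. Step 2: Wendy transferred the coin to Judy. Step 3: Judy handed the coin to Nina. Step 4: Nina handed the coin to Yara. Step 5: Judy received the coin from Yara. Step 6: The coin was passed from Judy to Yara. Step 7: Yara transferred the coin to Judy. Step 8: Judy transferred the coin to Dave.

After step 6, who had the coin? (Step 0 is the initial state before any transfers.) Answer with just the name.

Answer: Yara

Derivation:
Tracking the coin holder through step 6:
After step 0 (start): Nina
After step 1: Wendy
After step 2: Judy
After step 3: Nina
After step 4: Yara
After step 5: Judy
After step 6: Yara

At step 6, the holder is Yara.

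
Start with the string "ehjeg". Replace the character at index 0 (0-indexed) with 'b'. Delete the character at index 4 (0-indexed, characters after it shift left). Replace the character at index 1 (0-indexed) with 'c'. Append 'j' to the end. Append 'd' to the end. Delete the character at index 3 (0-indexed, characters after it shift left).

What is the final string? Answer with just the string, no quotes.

Applying each edit step by step:
Start: "ehjeg"
Op 1 (replace idx 0: 'e' -> 'b'): "ehjeg" -> "bhjeg"
Op 2 (delete idx 4 = 'g'): "bhjeg" -> "bhje"
Op 3 (replace idx 1: 'h' -> 'c'): "bhje" -> "bcje"
Op 4 (append 'j'): "bcje" -> "bcjej"
Op 5 (append 'd'): "bcjej" -> "bcjejd"
Op 6 (delete idx 3 = 'e'): "bcjejd" -> "bcjjd"

Answer: bcjjd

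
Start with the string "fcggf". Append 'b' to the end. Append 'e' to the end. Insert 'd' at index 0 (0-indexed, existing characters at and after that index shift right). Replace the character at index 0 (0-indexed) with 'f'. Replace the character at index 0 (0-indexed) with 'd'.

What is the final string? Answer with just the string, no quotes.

Answer: dfcggfbe

Derivation:
Applying each edit step by step:
Start: "fcggf"
Op 1 (append 'b'): "fcggf" -> "fcggfb"
Op 2 (append 'e'): "fcggfb" -> "fcggfbe"
Op 3 (insert 'd' at idx 0): "fcggfbe" -> "dfcggfbe"
Op 4 (replace idx 0: 'd' -> 'f'): "dfcggfbe" -> "ffcggfbe"
Op 5 (replace idx 0: 'f' -> 'd'): "ffcggfbe" -> "dfcggfbe"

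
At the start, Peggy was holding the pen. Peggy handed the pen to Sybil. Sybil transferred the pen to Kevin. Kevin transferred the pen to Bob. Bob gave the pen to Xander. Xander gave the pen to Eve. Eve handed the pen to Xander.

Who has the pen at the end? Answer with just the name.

Tracking the pen through each event:
Start: Peggy has the pen.
After event 1: Sybil has the pen.
After event 2: Kevin has the pen.
After event 3: Bob has the pen.
After event 4: Xander has the pen.
After event 5: Eve has the pen.
After event 6: Xander has the pen.

Answer: Xander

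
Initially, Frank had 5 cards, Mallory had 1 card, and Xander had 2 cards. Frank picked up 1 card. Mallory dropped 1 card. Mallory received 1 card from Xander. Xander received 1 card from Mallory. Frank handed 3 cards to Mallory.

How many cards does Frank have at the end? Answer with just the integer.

Tracking counts step by step:
Start: Frank=5, Mallory=1, Xander=2
Event 1 (Frank +1): Frank: 5 -> 6. State: Frank=6, Mallory=1, Xander=2
Event 2 (Mallory -1): Mallory: 1 -> 0. State: Frank=6, Mallory=0, Xander=2
Event 3 (Xander -> Mallory, 1): Xander: 2 -> 1, Mallory: 0 -> 1. State: Frank=6, Mallory=1, Xander=1
Event 4 (Mallory -> Xander, 1): Mallory: 1 -> 0, Xander: 1 -> 2. State: Frank=6, Mallory=0, Xander=2
Event 5 (Frank -> Mallory, 3): Frank: 6 -> 3, Mallory: 0 -> 3. State: Frank=3, Mallory=3, Xander=2

Frank's final count: 3

Answer: 3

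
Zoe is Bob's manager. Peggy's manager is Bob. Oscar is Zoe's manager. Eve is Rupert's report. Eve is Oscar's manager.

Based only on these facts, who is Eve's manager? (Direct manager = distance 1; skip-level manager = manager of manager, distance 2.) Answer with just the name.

Reconstructing the manager chain from the given facts:
  Rupert -> Eve -> Oscar -> Zoe -> Bob -> Peggy
(each arrow means 'manager of the next')
Positions in the chain (0 = top):
  position of Rupert: 0
  position of Eve: 1
  position of Oscar: 2
  position of Zoe: 3
  position of Bob: 4
  position of Peggy: 5

Eve is at position 1; the manager is 1 step up the chain, i.e. position 0: Rupert.

Answer: Rupert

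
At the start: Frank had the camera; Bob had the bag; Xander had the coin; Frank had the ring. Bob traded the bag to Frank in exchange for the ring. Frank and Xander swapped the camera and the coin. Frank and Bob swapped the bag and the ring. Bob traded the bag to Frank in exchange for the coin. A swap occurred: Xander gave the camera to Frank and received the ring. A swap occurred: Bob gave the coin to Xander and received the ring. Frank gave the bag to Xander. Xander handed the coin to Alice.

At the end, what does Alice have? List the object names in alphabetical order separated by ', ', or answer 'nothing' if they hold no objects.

Answer: coin

Derivation:
Tracking all object holders:
Start: camera:Frank, bag:Bob, coin:Xander, ring:Frank
Event 1 (swap bag<->ring: now bag:Frank, ring:Bob). State: camera:Frank, bag:Frank, coin:Xander, ring:Bob
Event 2 (swap camera<->coin: now camera:Xander, coin:Frank). State: camera:Xander, bag:Frank, coin:Frank, ring:Bob
Event 3 (swap bag<->ring: now bag:Bob, ring:Frank). State: camera:Xander, bag:Bob, coin:Frank, ring:Frank
Event 4 (swap bag<->coin: now bag:Frank, coin:Bob). State: camera:Xander, bag:Frank, coin:Bob, ring:Frank
Event 5 (swap camera<->ring: now camera:Frank, ring:Xander). State: camera:Frank, bag:Frank, coin:Bob, ring:Xander
Event 6 (swap coin<->ring: now coin:Xander, ring:Bob). State: camera:Frank, bag:Frank, coin:Xander, ring:Bob
Event 7 (give bag: Frank -> Xander). State: camera:Frank, bag:Xander, coin:Xander, ring:Bob
Event 8 (give coin: Xander -> Alice). State: camera:Frank, bag:Xander, coin:Alice, ring:Bob

Final state: camera:Frank, bag:Xander, coin:Alice, ring:Bob
Alice holds: coin.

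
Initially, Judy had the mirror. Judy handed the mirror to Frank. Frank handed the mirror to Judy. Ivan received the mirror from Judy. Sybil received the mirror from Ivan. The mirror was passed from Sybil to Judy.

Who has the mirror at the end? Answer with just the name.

Tracking the mirror through each event:
Start: Judy has the mirror.
After event 1: Frank has the mirror.
After event 2: Judy has the mirror.
After event 3: Ivan has the mirror.
After event 4: Sybil has the mirror.
After event 5: Judy has the mirror.

Answer: Judy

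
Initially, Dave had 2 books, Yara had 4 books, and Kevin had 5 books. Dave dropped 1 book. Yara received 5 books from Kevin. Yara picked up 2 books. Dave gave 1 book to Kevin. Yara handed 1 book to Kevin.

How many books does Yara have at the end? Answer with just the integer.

Tracking counts step by step:
Start: Dave=2, Yara=4, Kevin=5
Event 1 (Dave -1): Dave: 2 -> 1. State: Dave=1, Yara=4, Kevin=5
Event 2 (Kevin -> Yara, 5): Kevin: 5 -> 0, Yara: 4 -> 9. State: Dave=1, Yara=9, Kevin=0
Event 3 (Yara +2): Yara: 9 -> 11. State: Dave=1, Yara=11, Kevin=0
Event 4 (Dave -> Kevin, 1): Dave: 1 -> 0, Kevin: 0 -> 1. State: Dave=0, Yara=11, Kevin=1
Event 5 (Yara -> Kevin, 1): Yara: 11 -> 10, Kevin: 1 -> 2. State: Dave=0, Yara=10, Kevin=2

Yara's final count: 10

Answer: 10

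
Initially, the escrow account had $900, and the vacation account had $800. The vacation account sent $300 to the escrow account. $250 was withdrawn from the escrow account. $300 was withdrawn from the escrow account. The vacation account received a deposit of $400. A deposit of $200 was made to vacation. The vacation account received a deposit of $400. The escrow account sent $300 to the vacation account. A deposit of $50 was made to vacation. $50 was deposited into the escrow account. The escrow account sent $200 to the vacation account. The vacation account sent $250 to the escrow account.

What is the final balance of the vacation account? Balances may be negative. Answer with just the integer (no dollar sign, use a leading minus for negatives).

Answer: 1800

Derivation:
Tracking account balances step by step:
Start: escrow=900, vacation=800
Event 1 (transfer 300 vacation -> escrow): vacation: 800 - 300 = 500, escrow: 900 + 300 = 1200. Balances: escrow=1200, vacation=500
Event 2 (withdraw 250 from escrow): escrow: 1200 - 250 = 950. Balances: escrow=950, vacation=500
Event 3 (withdraw 300 from escrow): escrow: 950 - 300 = 650. Balances: escrow=650, vacation=500
Event 4 (deposit 400 to vacation): vacation: 500 + 400 = 900. Balances: escrow=650, vacation=900
Event 5 (deposit 200 to vacation): vacation: 900 + 200 = 1100. Balances: escrow=650, vacation=1100
Event 6 (deposit 400 to vacation): vacation: 1100 + 400 = 1500. Balances: escrow=650, vacation=1500
Event 7 (transfer 300 escrow -> vacation): escrow: 650 - 300 = 350, vacation: 1500 + 300 = 1800. Balances: escrow=350, vacation=1800
Event 8 (deposit 50 to vacation): vacation: 1800 + 50 = 1850. Balances: escrow=350, vacation=1850
Event 9 (deposit 50 to escrow): escrow: 350 + 50 = 400. Balances: escrow=400, vacation=1850
Event 10 (transfer 200 escrow -> vacation): escrow: 400 - 200 = 200, vacation: 1850 + 200 = 2050. Balances: escrow=200, vacation=2050
Event 11 (transfer 250 vacation -> escrow): vacation: 2050 - 250 = 1800, escrow: 200 + 250 = 450. Balances: escrow=450, vacation=1800

Final balance of vacation: 1800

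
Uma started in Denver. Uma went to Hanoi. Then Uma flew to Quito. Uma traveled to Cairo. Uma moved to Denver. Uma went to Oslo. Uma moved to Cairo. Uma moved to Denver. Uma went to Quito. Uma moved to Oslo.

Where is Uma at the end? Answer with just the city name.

Answer: Oslo

Derivation:
Tracking Uma's location:
Start: Uma is in Denver.
After move 1: Denver -> Hanoi. Uma is in Hanoi.
After move 2: Hanoi -> Quito. Uma is in Quito.
After move 3: Quito -> Cairo. Uma is in Cairo.
After move 4: Cairo -> Denver. Uma is in Denver.
After move 5: Denver -> Oslo. Uma is in Oslo.
After move 6: Oslo -> Cairo. Uma is in Cairo.
After move 7: Cairo -> Denver. Uma is in Denver.
After move 8: Denver -> Quito. Uma is in Quito.
After move 9: Quito -> Oslo. Uma is in Oslo.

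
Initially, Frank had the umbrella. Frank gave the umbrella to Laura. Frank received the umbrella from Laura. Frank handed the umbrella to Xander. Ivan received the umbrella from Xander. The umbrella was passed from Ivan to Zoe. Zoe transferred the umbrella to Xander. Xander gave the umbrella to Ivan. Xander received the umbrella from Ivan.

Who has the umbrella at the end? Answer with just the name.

Tracking the umbrella through each event:
Start: Frank has the umbrella.
After event 1: Laura has the umbrella.
After event 2: Frank has the umbrella.
After event 3: Xander has the umbrella.
After event 4: Ivan has the umbrella.
After event 5: Zoe has the umbrella.
After event 6: Xander has the umbrella.
After event 7: Ivan has the umbrella.
After event 8: Xander has the umbrella.

Answer: Xander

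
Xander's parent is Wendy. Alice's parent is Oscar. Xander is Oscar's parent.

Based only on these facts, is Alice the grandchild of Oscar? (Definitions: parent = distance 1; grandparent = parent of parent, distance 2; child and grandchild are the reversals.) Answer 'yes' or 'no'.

Answer: no

Derivation:
Reconstructing the parent chain from the given facts:
  Wendy -> Xander -> Oscar -> Alice
(each arrow means 'parent of the next')
Positions in the chain (0 = top):
  position of Wendy: 0
  position of Xander: 1
  position of Oscar: 2
  position of Alice: 3

Alice is at position 3, Oscar is at position 2; signed distance (j - i) = -1.
'grandchild' requires j - i = -2. Actual distance is -1, so the relation does NOT hold.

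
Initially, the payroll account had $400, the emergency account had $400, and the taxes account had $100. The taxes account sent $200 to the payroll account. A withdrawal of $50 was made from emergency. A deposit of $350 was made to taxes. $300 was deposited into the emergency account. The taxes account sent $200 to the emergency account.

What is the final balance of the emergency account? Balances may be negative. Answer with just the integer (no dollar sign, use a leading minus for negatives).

Tracking account balances step by step:
Start: payroll=400, emergency=400, taxes=100
Event 1 (transfer 200 taxes -> payroll): taxes: 100 - 200 = -100, payroll: 400 + 200 = 600. Balances: payroll=600, emergency=400, taxes=-100
Event 2 (withdraw 50 from emergency): emergency: 400 - 50 = 350. Balances: payroll=600, emergency=350, taxes=-100
Event 3 (deposit 350 to taxes): taxes: -100 + 350 = 250. Balances: payroll=600, emergency=350, taxes=250
Event 4 (deposit 300 to emergency): emergency: 350 + 300 = 650. Balances: payroll=600, emergency=650, taxes=250
Event 5 (transfer 200 taxes -> emergency): taxes: 250 - 200 = 50, emergency: 650 + 200 = 850. Balances: payroll=600, emergency=850, taxes=50

Final balance of emergency: 850

Answer: 850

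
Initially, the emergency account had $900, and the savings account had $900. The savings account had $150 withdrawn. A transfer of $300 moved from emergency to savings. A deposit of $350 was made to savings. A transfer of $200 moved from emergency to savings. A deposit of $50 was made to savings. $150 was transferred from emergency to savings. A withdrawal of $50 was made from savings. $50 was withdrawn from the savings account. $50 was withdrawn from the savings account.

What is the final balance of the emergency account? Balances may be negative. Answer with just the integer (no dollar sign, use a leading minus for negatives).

Answer: 250

Derivation:
Tracking account balances step by step:
Start: emergency=900, savings=900
Event 1 (withdraw 150 from savings): savings: 900 - 150 = 750. Balances: emergency=900, savings=750
Event 2 (transfer 300 emergency -> savings): emergency: 900 - 300 = 600, savings: 750 + 300 = 1050. Balances: emergency=600, savings=1050
Event 3 (deposit 350 to savings): savings: 1050 + 350 = 1400. Balances: emergency=600, savings=1400
Event 4 (transfer 200 emergency -> savings): emergency: 600 - 200 = 400, savings: 1400 + 200 = 1600. Balances: emergency=400, savings=1600
Event 5 (deposit 50 to savings): savings: 1600 + 50 = 1650. Balances: emergency=400, savings=1650
Event 6 (transfer 150 emergency -> savings): emergency: 400 - 150 = 250, savings: 1650 + 150 = 1800. Balances: emergency=250, savings=1800
Event 7 (withdraw 50 from savings): savings: 1800 - 50 = 1750. Balances: emergency=250, savings=1750
Event 8 (withdraw 50 from savings): savings: 1750 - 50 = 1700. Balances: emergency=250, savings=1700
Event 9 (withdraw 50 from savings): savings: 1700 - 50 = 1650. Balances: emergency=250, savings=1650

Final balance of emergency: 250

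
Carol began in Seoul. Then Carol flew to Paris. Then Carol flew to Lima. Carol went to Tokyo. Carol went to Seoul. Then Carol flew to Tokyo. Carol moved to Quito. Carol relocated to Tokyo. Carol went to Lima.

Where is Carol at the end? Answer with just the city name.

Answer: Lima

Derivation:
Tracking Carol's location:
Start: Carol is in Seoul.
After move 1: Seoul -> Paris. Carol is in Paris.
After move 2: Paris -> Lima. Carol is in Lima.
After move 3: Lima -> Tokyo. Carol is in Tokyo.
After move 4: Tokyo -> Seoul. Carol is in Seoul.
After move 5: Seoul -> Tokyo. Carol is in Tokyo.
After move 6: Tokyo -> Quito. Carol is in Quito.
After move 7: Quito -> Tokyo. Carol is in Tokyo.
After move 8: Tokyo -> Lima. Carol is in Lima.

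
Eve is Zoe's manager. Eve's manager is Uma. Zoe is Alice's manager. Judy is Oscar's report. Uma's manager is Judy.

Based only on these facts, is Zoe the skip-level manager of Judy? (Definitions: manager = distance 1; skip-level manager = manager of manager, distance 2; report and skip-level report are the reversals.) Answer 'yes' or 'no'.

Reconstructing the manager chain from the given facts:
  Oscar -> Judy -> Uma -> Eve -> Zoe -> Alice
(each arrow means 'manager of the next')
Positions in the chain (0 = top):
  position of Oscar: 0
  position of Judy: 1
  position of Uma: 2
  position of Eve: 3
  position of Zoe: 4
  position of Alice: 5

Zoe is at position 4, Judy is at position 1; signed distance (j - i) = -3.
'skip-level manager' requires j - i = 2. Actual distance is -3, so the relation does NOT hold.

Answer: no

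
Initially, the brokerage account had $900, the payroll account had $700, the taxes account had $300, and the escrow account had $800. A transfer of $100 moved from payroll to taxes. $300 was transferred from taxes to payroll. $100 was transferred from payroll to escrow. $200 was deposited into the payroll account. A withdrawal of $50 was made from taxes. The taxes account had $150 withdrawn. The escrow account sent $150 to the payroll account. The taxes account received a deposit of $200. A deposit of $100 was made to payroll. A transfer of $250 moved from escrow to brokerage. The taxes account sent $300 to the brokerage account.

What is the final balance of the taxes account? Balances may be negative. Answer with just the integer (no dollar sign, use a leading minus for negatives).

Answer: -200

Derivation:
Tracking account balances step by step:
Start: brokerage=900, payroll=700, taxes=300, escrow=800
Event 1 (transfer 100 payroll -> taxes): payroll: 700 - 100 = 600, taxes: 300 + 100 = 400. Balances: brokerage=900, payroll=600, taxes=400, escrow=800
Event 2 (transfer 300 taxes -> payroll): taxes: 400 - 300 = 100, payroll: 600 + 300 = 900. Balances: brokerage=900, payroll=900, taxes=100, escrow=800
Event 3 (transfer 100 payroll -> escrow): payroll: 900 - 100 = 800, escrow: 800 + 100 = 900. Balances: brokerage=900, payroll=800, taxes=100, escrow=900
Event 4 (deposit 200 to payroll): payroll: 800 + 200 = 1000. Balances: brokerage=900, payroll=1000, taxes=100, escrow=900
Event 5 (withdraw 50 from taxes): taxes: 100 - 50 = 50. Balances: brokerage=900, payroll=1000, taxes=50, escrow=900
Event 6 (withdraw 150 from taxes): taxes: 50 - 150 = -100. Balances: brokerage=900, payroll=1000, taxes=-100, escrow=900
Event 7 (transfer 150 escrow -> payroll): escrow: 900 - 150 = 750, payroll: 1000 + 150 = 1150. Balances: brokerage=900, payroll=1150, taxes=-100, escrow=750
Event 8 (deposit 200 to taxes): taxes: -100 + 200 = 100. Balances: brokerage=900, payroll=1150, taxes=100, escrow=750
Event 9 (deposit 100 to payroll): payroll: 1150 + 100 = 1250. Balances: brokerage=900, payroll=1250, taxes=100, escrow=750
Event 10 (transfer 250 escrow -> brokerage): escrow: 750 - 250 = 500, brokerage: 900 + 250 = 1150. Balances: brokerage=1150, payroll=1250, taxes=100, escrow=500
Event 11 (transfer 300 taxes -> brokerage): taxes: 100 - 300 = -200, brokerage: 1150 + 300 = 1450. Balances: brokerage=1450, payroll=1250, taxes=-200, escrow=500

Final balance of taxes: -200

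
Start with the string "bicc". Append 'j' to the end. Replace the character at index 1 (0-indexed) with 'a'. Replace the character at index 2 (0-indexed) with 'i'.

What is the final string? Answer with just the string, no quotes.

Answer: baicj

Derivation:
Applying each edit step by step:
Start: "bicc"
Op 1 (append 'j'): "bicc" -> "biccj"
Op 2 (replace idx 1: 'i' -> 'a'): "biccj" -> "baccj"
Op 3 (replace idx 2: 'c' -> 'i'): "baccj" -> "baicj"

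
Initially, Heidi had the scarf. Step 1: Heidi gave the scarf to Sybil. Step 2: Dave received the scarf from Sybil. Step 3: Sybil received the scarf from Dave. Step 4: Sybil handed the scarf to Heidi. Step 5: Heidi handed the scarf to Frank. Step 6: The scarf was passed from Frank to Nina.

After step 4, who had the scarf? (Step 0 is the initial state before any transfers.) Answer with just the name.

Tracking the scarf holder through step 4:
After step 0 (start): Heidi
After step 1: Sybil
After step 2: Dave
After step 3: Sybil
After step 4: Heidi

At step 4, the holder is Heidi.

Answer: Heidi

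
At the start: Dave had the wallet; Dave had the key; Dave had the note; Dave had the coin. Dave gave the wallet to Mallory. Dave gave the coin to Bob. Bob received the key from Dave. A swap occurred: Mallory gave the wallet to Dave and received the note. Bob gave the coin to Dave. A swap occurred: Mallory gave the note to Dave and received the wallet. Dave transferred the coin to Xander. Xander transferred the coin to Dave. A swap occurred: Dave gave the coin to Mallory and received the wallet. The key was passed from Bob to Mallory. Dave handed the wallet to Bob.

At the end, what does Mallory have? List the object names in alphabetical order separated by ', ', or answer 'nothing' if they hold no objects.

Answer: coin, key

Derivation:
Tracking all object holders:
Start: wallet:Dave, key:Dave, note:Dave, coin:Dave
Event 1 (give wallet: Dave -> Mallory). State: wallet:Mallory, key:Dave, note:Dave, coin:Dave
Event 2 (give coin: Dave -> Bob). State: wallet:Mallory, key:Dave, note:Dave, coin:Bob
Event 3 (give key: Dave -> Bob). State: wallet:Mallory, key:Bob, note:Dave, coin:Bob
Event 4 (swap wallet<->note: now wallet:Dave, note:Mallory). State: wallet:Dave, key:Bob, note:Mallory, coin:Bob
Event 5 (give coin: Bob -> Dave). State: wallet:Dave, key:Bob, note:Mallory, coin:Dave
Event 6 (swap note<->wallet: now note:Dave, wallet:Mallory). State: wallet:Mallory, key:Bob, note:Dave, coin:Dave
Event 7 (give coin: Dave -> Xander). State: wallet:Mallory, key:Bob, note:Dave, coin:Xander
Event 8 (give coin: Xander -> Dave). State: wallet:Mallory, key:Bob, note:Dave, coin:Dave
Event 9 (swap coin<->wallet: now coin:Mallory, wallet:Dave). State: wallet:Dave, key:Bob, note:Dave, coin:Mallory
Event 10 (give key: Bob -> Mallory). State: wallet:Dave, key:Mallory, note:Dave, coin:Mallory
Event 11 (give wallet: Dave -> Bob). State: wallet:Bob, key:Mallory, note:Dave, coin:Mallory

Final state: wallet:Bob, key:Mallory, note:Dave, coin:Mallory
Mallory holds: coin, key.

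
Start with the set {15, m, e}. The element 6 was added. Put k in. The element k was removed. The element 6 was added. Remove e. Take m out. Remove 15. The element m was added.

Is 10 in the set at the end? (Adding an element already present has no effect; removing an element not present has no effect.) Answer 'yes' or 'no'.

Tracking the set through each operation:
Start: {15, e, m}
Event 1 (add 6): added. Set: {15, 6, e, m}
Event 2 (add k): added. Set: {15, 6, e, k, m}
Event 3 (remove k): removed. Set: {15, 6, e, m}
Event 4 (add 6): already present, no change. Set: {15, 6, e, m}
Event 5 (remove e): removed. Set: {15, 6, m}
Event 6 (remove m): removed. Set: {15, 6}
Event 7 (remove 15): removed. Set: {6}
Event 8 (add m): added. Set: {6, m}

Final set: {6, m} (size 2)
10 is NOT in the final set.

Answer: no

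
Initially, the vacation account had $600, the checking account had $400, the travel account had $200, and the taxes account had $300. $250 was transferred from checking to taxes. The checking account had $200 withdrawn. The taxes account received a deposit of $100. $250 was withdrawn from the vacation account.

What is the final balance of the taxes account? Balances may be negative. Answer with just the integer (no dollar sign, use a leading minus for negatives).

Tracking account balances step by step:
Start: vacation=600, checking=400, travel=200, taxes=300
Event 1 (transfer 250 checking -> taxes): checking: 400 - 250 = 150, taxes: 300 + 250 = 550. Balances: vacation=600, checking=150, travel=200, taxes=550
Event 2 (withdraw 200 from checking): checking: 150 - 200 = -50. Balances: vacation=600, checking=-50, travel=200, taxes=550
Event 3 (deposit 100 to taxes): taxes: 550 + 100 = 650. Balances: vacation=600, checking=-50, travel=200, taxes=650
Event 4 (withdraw 250 from vacation): vacation: 600 - 250 = 350. Balances: vacation=350, checking=-50, travel=200, taxes=650

Final balance of taxes: 650

Answer: 650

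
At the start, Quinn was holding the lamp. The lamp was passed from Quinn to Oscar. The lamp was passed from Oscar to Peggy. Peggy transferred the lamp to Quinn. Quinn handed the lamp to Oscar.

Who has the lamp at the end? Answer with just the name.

Tracking the lamp through each event:
Start: Quinn has the lamp.
After event 1: Oscar has the lamp.
After event 2: Peggy has the lamp.
After event 3: Quinn has the lamp.
After event 4: Oscar has the lamp.

Answer: Oscar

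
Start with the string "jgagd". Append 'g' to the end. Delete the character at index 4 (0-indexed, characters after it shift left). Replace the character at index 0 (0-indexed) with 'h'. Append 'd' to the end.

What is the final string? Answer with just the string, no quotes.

Answer: hgaggd

Derivation:
Applying each edit step by step:
Start: "jgagd"
Op 1 (append 'g'): "jgagd" -> "jgagdg"
Op 2 (delete idx 4 = 'd'): "jgagdg" -> "jgagg"
Op 3 (replace idx 0: 'j' -> 'h'): "jgagg" -> "hgagg"
Op 4 (append 'd'): "hgagg" -> "hgaggd"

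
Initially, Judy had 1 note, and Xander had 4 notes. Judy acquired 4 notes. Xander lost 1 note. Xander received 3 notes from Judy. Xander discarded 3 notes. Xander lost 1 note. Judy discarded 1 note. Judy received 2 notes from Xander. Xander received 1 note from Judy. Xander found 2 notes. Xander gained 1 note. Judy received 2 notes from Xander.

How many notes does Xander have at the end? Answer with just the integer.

Tracking counts step by step:
Start: Judy=1, Xander=4
Event 1 (Judy +4): Judy: 1 -> 5. State: Judy=5, Xander=4
Event 2 (Xander -1): Xander: 4 -> 3. State: Judy=5, Xander=3
Event 3 (Judy -> Xander, 3): Judy: 5 -> 2, Xander: 3 -> 6. State: Judy=2, Xander=6
Event 4 (Xander -3): Xander: 6 -> 3. State: Judy=2, Xander=3
Event 5 (Xander -1): Xander: 3 -> 2. State: Judy=2, Xander=2
Event 6 (Judy -1): Judy: 2 -> 1. State: Judy=1, Xander=2
Event 7 (Xander -> Judy, 2): Xander: 2 -> 0, Judy: 1 -> 3. State: Judy=3, Xander=0
Event 8 (Judy -> Xander, 1): Judy: 3 -> 2, Xander: 0 -> 1. State: Judy=2, Xander=1
Event 9 (Xander +2): Xander: 1 -> 3. State: Judy=2, Xander=3
Event 10 (Xander +1): Xander: 3 -> 4. State: Judy=2, Xander=4
Event 11 (Xander -> Judy, 2): Xander: 4 -> 2, Judy: 2 -> 4. State: Judy=4, Xander=2

Xander's final count: 2

Answer: 2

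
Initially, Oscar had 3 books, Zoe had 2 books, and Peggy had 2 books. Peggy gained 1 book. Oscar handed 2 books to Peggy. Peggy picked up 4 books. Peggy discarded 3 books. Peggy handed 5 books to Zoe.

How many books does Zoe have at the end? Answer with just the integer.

Tracking counts step by step:
Start: Oscar=3, Zoe=2, Peggy=2
Event 1 (Peggy +1): Peggy: 2 -> 3. State: Oscar=3, Zoe=2, Peggy=3
Event 2 (Oscar -> Peggy, 2): Oscar: 3 -> 1, Peggy: 3 -> 5. State: Oscar=1, Zoe=2, Peggy=5
Event 3 (Peggy +4): Peggy: 5 -> 9. State: Oscar=1, Zoe=2, Peggy=9
Event 4 (Peggy -3): Peggy: 9 -> 6. State: Oscar=1, Zoe=2, Peggy=6
Event 5 (Peggy -> Zoe, 5): Peggy: 6 -> 1, Zoe: 2 -> 7. State: Oscar=1, Zoe=7, Peggy=1

Zoe's final count: 7

Answer: 7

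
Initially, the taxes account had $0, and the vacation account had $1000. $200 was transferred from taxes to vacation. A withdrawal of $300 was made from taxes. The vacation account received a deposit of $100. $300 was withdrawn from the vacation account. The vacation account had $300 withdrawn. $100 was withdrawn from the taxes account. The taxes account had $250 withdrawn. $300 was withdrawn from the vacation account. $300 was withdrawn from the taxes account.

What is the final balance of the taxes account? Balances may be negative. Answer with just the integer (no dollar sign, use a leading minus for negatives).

Answer: -1150

Derivation:
Tracking account balances step by step:
Start: taxes=0, vacation=1000
Event 1 (transfer 200 taxes -> vacation): taxes: 0 - 200 = -200, vacation: 1000 + 200 = 1200. Balances: taxes=-200, vacation=1200
Event 2 (withdraw 300 from taxes): taxes: -200 - 300 = -500. Balances: taxes=-500, vacation=1200
Event 3 (deposit 100 to vacation): vacation: 1200 + 100 = 1300. Balances: taxes=-500, vacation=1300
Event 4 (withdraw 300 from vacation): vacation: 1300 - 300 = 1000. Balances: taxes=-500, vacation=1000
Event 5 (withdraw 300 from vacation): vacation: 1000 - 300 = 700. Balances: taxes=-500, vacation=700
Event 6 (withdraw 100 from taxes): taxes: -500 - 100 = -600. Balances: taxes=-600, vacation=700
Event 7 (withdraw 250 from taxes): taxes: -600 - 250 = -850. Balances: taxes=-850, vacation=700
Event 8 (withdraw 300 from vacation): vacation: 700 - 300 = 400. Balances: taxes=-850, vacation=400
Event 9 (withdraw 300 from taxes): taxes: -850 - 300 = -1150. Balances: taxes=-1150, vacation=400

Final balance of taxes: -1150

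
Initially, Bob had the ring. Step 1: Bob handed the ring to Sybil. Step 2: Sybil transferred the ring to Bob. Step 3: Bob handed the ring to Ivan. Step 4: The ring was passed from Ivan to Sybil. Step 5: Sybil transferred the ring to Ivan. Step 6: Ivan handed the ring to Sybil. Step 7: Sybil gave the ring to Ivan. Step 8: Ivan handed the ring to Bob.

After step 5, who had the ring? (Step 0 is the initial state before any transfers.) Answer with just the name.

Tracking the ring holder through step 5:
After step 0 (start): Bob
After step 1: Sybil
After step 2: Bob
After step 3: Ivan
After step 4: Sybil
After step 5: Ivan

At step 5, the holder is Ivan.

Answer: Ivan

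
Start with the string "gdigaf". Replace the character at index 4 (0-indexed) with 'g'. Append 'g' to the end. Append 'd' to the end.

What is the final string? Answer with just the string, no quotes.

Answer: gdiggfgd

Derivation:
Applying each edit step by step:
Start: "gdigaf"
Op 1 (replace idx 4: 'a' -> 'g'): "gdigaf" -> "gdiggf"
Op 2 (append 'g'): "gdiggf" -> "gdiggfg"
Op 3 (append 'd'): "gdiggfg" -> "gdiggfgd"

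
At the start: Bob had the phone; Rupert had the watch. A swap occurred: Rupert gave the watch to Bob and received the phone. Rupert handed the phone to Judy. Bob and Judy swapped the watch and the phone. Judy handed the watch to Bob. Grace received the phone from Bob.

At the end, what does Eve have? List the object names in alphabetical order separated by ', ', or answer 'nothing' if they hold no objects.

Tracking all object holders:
Start: phone:Bob, watch:Rupert
Event 1 (swap watch<->phone: now watch:Bob, phone:Rupert). State: phone:Rupert, watch:Bob
Event 2 (give phone: Rupert -> Judy). State: phone:Judy, watch:Bob
Event 3 (swap watch<->phone: now watch:Judy, phone:Bob). State: phone:Bob, watch:Judy
Event 4 (give watch: Judy -> Bob). State: phone:Bob, watch:Bob
Event 5 (give phone: Bob -> Grace). State: phone:Grace, watch:Bob

Final state: phone:Grace, watch:Bob
Eve holds: (nothing).

Answer: nothing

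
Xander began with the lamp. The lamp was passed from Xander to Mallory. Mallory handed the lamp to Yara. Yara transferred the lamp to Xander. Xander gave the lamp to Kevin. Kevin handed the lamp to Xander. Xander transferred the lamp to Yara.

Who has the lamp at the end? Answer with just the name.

Tracking the lamp through each event:
Start: Xander has the lamp.
After event 1: Mallory has the lamp.
After event 2: Yara has the lamp.
After event 3: Xander has the lamp.
After event 4: Kevin has the lamp.
After event 5: Xander has the lamp.
After event 6: Yara has the lamp.

Answer: Yara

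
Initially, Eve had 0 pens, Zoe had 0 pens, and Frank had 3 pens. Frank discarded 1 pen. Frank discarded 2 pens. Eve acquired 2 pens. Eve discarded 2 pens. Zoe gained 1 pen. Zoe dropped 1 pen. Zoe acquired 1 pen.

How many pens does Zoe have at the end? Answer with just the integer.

Tracking counts step by step:
Start: Eve=0, Zoe=0, Frank=3
Event 1 (Frank -1): Frank: 3 -> 2. State: Eve=0, Zoe=0, Frank=2
Event 2 (Frank -2): Frank: 2 -> 0. State: Eve=0, Zoe=0, Frank=0
Event 3 (Eve +2): Eve: 0 -> 2. State: Eve=2, Zoe=0, Frank=0
Event 4 (Eve -2): Eve: 2 -> 0. State: Eve=0, Zoe=0, Frank=0
Event 5 (Zoe +1): Zoe: 0 -> 1. State: Eve=0, Zoe=1, Frank=0
Event 6 (Zoe -1): Zoe: 1 -> 0. State: Eve=0, Zoe=0, Frank=0
Event 7 (Zoe +1): Zoe: 0 -> 1. State: Eve=0, Zoe=1, Frank=0

Zoe's final count: 1

Answer: 1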